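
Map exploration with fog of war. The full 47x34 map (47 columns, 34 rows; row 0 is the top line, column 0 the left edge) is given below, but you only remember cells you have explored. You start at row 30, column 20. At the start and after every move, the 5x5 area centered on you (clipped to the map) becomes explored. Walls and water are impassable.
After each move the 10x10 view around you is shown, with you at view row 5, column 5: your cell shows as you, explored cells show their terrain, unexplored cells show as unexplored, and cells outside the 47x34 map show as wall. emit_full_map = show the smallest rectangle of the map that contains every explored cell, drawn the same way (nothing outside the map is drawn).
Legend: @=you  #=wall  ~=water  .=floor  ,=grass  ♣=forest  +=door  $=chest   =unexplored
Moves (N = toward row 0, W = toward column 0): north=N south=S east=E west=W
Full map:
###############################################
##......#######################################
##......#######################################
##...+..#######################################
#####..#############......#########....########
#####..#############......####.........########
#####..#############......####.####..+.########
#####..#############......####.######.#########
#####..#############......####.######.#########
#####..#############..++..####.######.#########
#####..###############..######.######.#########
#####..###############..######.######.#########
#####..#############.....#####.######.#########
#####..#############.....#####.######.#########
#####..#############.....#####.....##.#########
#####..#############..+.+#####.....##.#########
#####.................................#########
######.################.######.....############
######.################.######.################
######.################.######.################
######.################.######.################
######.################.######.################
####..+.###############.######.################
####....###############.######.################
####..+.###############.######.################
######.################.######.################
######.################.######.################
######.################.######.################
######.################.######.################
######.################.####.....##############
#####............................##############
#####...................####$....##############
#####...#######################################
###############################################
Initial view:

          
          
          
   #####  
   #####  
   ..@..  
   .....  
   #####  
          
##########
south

          
          
   #####  
   #####  
   .....  
   ..@..  
   #####  
   #####  
##########
##########

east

          
          
  #####   
  #####.  
  ......  
  ...@..  
  ######  
  ######  
##########
##########

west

          
          
   #####  
   #####. 
   ...... 
   ..@... 
   ###### 
   ###### 
##########
##########

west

          
          
    ##### 
   ######.
   .......
   ..@....
   #######
   #######
##########
##########

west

          
          
     #####
   #######
   .......
   ..@....
   #######
   #######
##########
##########

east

          
          
    ##### 
  #######.
  ........
  ...@....
  ########
  ########
##########
##########

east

          
          
   #####  
 #######. 
 ........ 
 ....@... 
 ######## 
 ######## 
##########
##########

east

          
          
  #####   
#######.  
........  
.....@..  
########  
########  
##########
##########

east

          
          
 #####    
######.#  
........  
.....@.#  
########  
########  
##########
##########

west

          
          
  #####   
#######.# 
......... 
.....@..# 
######### 
######### 
##########
##########

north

          
          
          
  #####.  
#######.# 
.....@... 
........# 
######### 
######### 
##########

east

          
          
          
 #####.#  
######.#  
.....@..  
.......#  
########  
########  
##########

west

          
          
          
  #####.# 
#######.# 
.....@... 
........# 
######### 
######### 
##########

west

          
          
          
   #####.#
 #######.#
 ....@....
 ........#
 #########
 #########
##########

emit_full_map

  #####.#
#######.#
....@....
........#
#########
#########

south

          
          
   #####.#
 #######.#
 .........
 ....@...#
 #########
 #########
##########
##########

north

          
          
          
   #####.#
 #######.#
 ....@....
 ........#
 #########
 #########
##########

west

          
          
          
   ######.
  #######.
  ...@....
  ........
  ########
  ########
##########

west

          
          
          
   #######
   #######
   ..@....
   .......
   #######
   #######
##########

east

          
          
          
  #######.
  #######.
  ...@....
  ........
  ########
  ########
##########

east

          
          
          
 #######.#
 #######.#
 ....@....
 ........#
 #########
 #########
##########

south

          
          
 #######.#
 #######.#
 .........
 ....@...#
 #########
 #########
##########
##########

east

          
          
#######.# 
#######.# 
......... 
.....@..# 
######### 
######### 
##########
##########

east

          
          
######.#  
######.#  
........  
.....@.#  
########  
########  
##########
##########

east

          
          
#####.#   
#####.##  
........  
.....@##  
########  
########  
##########
##########

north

          
          
          
#####.##  
#####.##  
.....@..  
......##  
########  
########  
##########

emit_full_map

#######.##
#######.##
.......@..
........##
##########
##########

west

          
          
          
######.## 
######.## 
.....@... 
.......## 
######### 
######### 
##########

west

          
          
          
#######.##
#######.##
.....@....
........##
##########
##########
##########

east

          
          
          
######.## 
######.## 
.....@... 
.......## 
######### 
######### 
##########

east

          
          
          
#####.##  
#####.##  
.....@..  
......##  
########  
########  
##########

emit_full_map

#######.##
#######.##
.......@..
........##
##########
##########


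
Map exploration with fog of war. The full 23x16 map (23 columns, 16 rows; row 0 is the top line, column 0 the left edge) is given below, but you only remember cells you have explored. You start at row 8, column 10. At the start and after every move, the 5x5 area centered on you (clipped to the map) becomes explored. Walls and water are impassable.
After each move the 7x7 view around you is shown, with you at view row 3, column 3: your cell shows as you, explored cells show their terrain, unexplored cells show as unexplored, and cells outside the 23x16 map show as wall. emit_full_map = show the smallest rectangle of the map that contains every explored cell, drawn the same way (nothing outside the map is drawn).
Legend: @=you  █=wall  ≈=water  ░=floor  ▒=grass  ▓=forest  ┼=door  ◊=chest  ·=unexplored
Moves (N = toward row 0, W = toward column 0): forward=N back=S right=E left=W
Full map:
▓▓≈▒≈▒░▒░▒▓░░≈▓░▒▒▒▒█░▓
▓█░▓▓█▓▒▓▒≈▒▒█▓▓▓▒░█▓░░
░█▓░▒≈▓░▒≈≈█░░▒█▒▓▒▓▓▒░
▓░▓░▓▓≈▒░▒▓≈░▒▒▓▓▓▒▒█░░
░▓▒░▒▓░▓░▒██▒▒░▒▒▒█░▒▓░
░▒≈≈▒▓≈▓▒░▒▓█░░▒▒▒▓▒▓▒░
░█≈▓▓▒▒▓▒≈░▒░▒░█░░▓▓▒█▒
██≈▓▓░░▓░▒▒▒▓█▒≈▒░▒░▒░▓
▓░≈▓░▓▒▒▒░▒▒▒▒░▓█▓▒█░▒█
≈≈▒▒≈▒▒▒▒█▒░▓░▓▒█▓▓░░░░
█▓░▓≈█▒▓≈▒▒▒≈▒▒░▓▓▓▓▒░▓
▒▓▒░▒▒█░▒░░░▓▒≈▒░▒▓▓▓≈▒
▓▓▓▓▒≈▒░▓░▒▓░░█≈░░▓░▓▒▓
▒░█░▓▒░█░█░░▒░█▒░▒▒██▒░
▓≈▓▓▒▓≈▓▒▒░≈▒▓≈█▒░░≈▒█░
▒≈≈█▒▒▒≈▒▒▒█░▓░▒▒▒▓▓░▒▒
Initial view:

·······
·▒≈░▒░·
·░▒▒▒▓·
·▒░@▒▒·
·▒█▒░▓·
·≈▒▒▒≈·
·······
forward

·······
·▒░▒▓█·
·▒≈░▒░·
·░▒@▒▓·
·▒░▒▒▒·
·▒█▒░▓·
·≈▒▒▒≈·

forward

·······
·░▒██▒·
·▒░▒▓█·
·▒≈@▒░·
·░▒▒▒▓·
·▒░▒▒▒·
·▒█▒░▓·

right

·······
░▒██▒▒·
▒░▒▓█░·
▒≈░@░▒·
░▒▒▒▓█·
▒░▒▒▒▒·
▒█▒░▓··

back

░▒██▒▒·
▒░▒▓█░·
▒≈░▒░▒·
░▒▒@▓█·
▒░▒▒▒▒·
▒█▒░▓░·
≈▒▒▒≈··

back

▒░▒▓█░·
▒≈░▒░▒·
░▒▒▒▓█·
▒░▒@▒▒·
▒█▒░▓░·
≈▒▒▒≈▒·
·······

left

·▒░▒▓█░
·▒≈░▒░▒
·░▒▒▒▓█
·▒░@▒▒▒
·▒█▒░▓░
·≈▒▒▒≈▒
·······

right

▒░▒▓█░·
▒≈░▒░▒·
░▒▒▒▓█·
▒░▒@▒▒·
▒█▒░▓░·
≈▒▒▒≈▒·
·······

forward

░▒██▒▒·
▒░▒▓█░·
▒≈░▒░▒·
░▒▒@▓█·
▒░▒▒▒▒·
▒█▒░▓░·
≈▒▒▒≈▒·

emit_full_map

░▒██▒▒
▒░▒▓█░
▒≈░▒░▒
░▒▒@▓█
▒░▒▒▒▒
▒█▒░▓░
≈▒▒▒≈▒

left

·░▒██▒▒
·▒░▒▓█░
·▒≈░▒░▒
·░▒@▒▓█
·▒░▒▒▒▒
·▒█▒░▓░
·≈▒▒▒≈▒

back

·▒░▒▓█░
·▒≈░▒░▒
·░▒▒▒▓█
·▒░@▒▒▒
·▒█▒░▓░
·≈▒▒▒≈▒
·······


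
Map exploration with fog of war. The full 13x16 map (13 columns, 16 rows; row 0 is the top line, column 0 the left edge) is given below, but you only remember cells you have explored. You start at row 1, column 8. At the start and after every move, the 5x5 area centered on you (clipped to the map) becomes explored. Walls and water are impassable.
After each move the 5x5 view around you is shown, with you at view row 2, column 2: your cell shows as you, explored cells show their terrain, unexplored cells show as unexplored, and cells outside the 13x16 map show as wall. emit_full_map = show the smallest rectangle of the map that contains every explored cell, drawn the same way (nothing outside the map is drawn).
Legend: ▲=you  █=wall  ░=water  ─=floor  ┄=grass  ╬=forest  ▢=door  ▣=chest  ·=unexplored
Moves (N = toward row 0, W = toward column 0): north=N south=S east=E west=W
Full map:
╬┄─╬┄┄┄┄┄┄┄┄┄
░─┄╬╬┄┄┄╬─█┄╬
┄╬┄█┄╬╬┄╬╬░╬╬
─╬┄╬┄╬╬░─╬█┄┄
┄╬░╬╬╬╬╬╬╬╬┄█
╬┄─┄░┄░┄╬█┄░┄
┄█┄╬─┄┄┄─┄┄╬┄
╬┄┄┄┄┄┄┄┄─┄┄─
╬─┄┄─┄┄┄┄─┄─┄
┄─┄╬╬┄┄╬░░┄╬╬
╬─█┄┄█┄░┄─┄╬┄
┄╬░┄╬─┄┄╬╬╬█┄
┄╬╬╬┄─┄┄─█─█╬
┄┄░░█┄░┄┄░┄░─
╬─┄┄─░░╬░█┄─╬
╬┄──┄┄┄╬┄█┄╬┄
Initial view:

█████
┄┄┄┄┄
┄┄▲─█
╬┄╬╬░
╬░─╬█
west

█████
┄┄┄┄┄
┄┄▲╬─
╬╬┄╬╬
╬╬░─╬

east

█████
┄┄┄┄┄
┄┄▲─█
╬┄╬╬░
╬░─╬█

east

█████
┄┄┄┄┄
┄╬▲█┄
┄╬╬░╬
░─╬█┄

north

█████
█████
┄┄▲┄┄
┄╬─█┄
┄╬╬░╬

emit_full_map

┄┄┄┄▲┄┄
┄┄┄╬─█┄
╬╬┄╬╬░╬
╬╬░─╬█┄

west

█████
█████
┄┄▲┄┄
┄┄╬─█
╬┄╬╬░

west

█████
█████
┄┄▲┄┄
┄┄┄╬─
╬╬┄╬╬

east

█████
█████
┄┄▲┄┄
┄┄╬─█
╬┄╬╬░

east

█████
█████
┄┄▲┄┄
┄╬─█┄
┄╬╬░╬

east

█████
█████
┄┄▲┄┄
╬─█┄╬
╬╬░╬╬

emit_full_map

┄┄┄┄┄▲┄┄
┄┄┄╬─█┄╬
╬╬┄╬╬░╬╬
╬╬░─╬█┄·


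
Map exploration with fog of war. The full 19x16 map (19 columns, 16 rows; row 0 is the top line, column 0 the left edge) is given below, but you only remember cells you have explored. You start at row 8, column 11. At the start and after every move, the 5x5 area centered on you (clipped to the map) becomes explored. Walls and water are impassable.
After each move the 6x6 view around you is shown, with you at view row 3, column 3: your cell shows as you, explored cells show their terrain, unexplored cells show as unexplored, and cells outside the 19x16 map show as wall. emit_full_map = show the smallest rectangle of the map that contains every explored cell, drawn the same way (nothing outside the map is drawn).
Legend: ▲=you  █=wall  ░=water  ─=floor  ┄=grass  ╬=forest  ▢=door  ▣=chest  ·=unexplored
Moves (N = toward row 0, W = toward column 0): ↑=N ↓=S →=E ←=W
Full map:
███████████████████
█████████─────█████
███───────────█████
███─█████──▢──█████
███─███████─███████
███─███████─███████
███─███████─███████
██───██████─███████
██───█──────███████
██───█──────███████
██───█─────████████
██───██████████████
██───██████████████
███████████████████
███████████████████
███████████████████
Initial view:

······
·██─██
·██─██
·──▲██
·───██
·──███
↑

······
·██─██
·██─██
·██▲██
·───██
·───██

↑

······
·██─██
·██─██
·██▲██
·██─██
·───██

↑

······
·──▢──
·██─██
·██▲██
·██─██
·██─██

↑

······
·─────
·──▢──
·██▲██
·██─██
·██─██

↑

······
·─────
·─────
·──▲──
·██─██
·██─██

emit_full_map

─────
─────
──▲──
██─██
██─██
██─██
██─██
───██
───██
──███

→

······
─────█
─────█
──▢▲─█
██─███
██─███

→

······
────██
────██
─▢─▲██
█─████
█─████

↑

██████
·█████
────██
───▲██
─▢──██
█─████

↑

██████
██████
·█████
───▲██
────██
─▢──██

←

██████
██████
·█████
───▲─█
─────█
──▢──█

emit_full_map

·██████
───▲─██
─────██
──▢──██
██─████
██─████
██─██··
██─██··
───██··
───██··
──███··

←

██████
██████
·█████
·──▲──
·─────
·──▢──

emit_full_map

███████
──▲──██
─────██
──▢──██
██─████
██─████
██─██··
██─██··
───██··
───██··
──███··


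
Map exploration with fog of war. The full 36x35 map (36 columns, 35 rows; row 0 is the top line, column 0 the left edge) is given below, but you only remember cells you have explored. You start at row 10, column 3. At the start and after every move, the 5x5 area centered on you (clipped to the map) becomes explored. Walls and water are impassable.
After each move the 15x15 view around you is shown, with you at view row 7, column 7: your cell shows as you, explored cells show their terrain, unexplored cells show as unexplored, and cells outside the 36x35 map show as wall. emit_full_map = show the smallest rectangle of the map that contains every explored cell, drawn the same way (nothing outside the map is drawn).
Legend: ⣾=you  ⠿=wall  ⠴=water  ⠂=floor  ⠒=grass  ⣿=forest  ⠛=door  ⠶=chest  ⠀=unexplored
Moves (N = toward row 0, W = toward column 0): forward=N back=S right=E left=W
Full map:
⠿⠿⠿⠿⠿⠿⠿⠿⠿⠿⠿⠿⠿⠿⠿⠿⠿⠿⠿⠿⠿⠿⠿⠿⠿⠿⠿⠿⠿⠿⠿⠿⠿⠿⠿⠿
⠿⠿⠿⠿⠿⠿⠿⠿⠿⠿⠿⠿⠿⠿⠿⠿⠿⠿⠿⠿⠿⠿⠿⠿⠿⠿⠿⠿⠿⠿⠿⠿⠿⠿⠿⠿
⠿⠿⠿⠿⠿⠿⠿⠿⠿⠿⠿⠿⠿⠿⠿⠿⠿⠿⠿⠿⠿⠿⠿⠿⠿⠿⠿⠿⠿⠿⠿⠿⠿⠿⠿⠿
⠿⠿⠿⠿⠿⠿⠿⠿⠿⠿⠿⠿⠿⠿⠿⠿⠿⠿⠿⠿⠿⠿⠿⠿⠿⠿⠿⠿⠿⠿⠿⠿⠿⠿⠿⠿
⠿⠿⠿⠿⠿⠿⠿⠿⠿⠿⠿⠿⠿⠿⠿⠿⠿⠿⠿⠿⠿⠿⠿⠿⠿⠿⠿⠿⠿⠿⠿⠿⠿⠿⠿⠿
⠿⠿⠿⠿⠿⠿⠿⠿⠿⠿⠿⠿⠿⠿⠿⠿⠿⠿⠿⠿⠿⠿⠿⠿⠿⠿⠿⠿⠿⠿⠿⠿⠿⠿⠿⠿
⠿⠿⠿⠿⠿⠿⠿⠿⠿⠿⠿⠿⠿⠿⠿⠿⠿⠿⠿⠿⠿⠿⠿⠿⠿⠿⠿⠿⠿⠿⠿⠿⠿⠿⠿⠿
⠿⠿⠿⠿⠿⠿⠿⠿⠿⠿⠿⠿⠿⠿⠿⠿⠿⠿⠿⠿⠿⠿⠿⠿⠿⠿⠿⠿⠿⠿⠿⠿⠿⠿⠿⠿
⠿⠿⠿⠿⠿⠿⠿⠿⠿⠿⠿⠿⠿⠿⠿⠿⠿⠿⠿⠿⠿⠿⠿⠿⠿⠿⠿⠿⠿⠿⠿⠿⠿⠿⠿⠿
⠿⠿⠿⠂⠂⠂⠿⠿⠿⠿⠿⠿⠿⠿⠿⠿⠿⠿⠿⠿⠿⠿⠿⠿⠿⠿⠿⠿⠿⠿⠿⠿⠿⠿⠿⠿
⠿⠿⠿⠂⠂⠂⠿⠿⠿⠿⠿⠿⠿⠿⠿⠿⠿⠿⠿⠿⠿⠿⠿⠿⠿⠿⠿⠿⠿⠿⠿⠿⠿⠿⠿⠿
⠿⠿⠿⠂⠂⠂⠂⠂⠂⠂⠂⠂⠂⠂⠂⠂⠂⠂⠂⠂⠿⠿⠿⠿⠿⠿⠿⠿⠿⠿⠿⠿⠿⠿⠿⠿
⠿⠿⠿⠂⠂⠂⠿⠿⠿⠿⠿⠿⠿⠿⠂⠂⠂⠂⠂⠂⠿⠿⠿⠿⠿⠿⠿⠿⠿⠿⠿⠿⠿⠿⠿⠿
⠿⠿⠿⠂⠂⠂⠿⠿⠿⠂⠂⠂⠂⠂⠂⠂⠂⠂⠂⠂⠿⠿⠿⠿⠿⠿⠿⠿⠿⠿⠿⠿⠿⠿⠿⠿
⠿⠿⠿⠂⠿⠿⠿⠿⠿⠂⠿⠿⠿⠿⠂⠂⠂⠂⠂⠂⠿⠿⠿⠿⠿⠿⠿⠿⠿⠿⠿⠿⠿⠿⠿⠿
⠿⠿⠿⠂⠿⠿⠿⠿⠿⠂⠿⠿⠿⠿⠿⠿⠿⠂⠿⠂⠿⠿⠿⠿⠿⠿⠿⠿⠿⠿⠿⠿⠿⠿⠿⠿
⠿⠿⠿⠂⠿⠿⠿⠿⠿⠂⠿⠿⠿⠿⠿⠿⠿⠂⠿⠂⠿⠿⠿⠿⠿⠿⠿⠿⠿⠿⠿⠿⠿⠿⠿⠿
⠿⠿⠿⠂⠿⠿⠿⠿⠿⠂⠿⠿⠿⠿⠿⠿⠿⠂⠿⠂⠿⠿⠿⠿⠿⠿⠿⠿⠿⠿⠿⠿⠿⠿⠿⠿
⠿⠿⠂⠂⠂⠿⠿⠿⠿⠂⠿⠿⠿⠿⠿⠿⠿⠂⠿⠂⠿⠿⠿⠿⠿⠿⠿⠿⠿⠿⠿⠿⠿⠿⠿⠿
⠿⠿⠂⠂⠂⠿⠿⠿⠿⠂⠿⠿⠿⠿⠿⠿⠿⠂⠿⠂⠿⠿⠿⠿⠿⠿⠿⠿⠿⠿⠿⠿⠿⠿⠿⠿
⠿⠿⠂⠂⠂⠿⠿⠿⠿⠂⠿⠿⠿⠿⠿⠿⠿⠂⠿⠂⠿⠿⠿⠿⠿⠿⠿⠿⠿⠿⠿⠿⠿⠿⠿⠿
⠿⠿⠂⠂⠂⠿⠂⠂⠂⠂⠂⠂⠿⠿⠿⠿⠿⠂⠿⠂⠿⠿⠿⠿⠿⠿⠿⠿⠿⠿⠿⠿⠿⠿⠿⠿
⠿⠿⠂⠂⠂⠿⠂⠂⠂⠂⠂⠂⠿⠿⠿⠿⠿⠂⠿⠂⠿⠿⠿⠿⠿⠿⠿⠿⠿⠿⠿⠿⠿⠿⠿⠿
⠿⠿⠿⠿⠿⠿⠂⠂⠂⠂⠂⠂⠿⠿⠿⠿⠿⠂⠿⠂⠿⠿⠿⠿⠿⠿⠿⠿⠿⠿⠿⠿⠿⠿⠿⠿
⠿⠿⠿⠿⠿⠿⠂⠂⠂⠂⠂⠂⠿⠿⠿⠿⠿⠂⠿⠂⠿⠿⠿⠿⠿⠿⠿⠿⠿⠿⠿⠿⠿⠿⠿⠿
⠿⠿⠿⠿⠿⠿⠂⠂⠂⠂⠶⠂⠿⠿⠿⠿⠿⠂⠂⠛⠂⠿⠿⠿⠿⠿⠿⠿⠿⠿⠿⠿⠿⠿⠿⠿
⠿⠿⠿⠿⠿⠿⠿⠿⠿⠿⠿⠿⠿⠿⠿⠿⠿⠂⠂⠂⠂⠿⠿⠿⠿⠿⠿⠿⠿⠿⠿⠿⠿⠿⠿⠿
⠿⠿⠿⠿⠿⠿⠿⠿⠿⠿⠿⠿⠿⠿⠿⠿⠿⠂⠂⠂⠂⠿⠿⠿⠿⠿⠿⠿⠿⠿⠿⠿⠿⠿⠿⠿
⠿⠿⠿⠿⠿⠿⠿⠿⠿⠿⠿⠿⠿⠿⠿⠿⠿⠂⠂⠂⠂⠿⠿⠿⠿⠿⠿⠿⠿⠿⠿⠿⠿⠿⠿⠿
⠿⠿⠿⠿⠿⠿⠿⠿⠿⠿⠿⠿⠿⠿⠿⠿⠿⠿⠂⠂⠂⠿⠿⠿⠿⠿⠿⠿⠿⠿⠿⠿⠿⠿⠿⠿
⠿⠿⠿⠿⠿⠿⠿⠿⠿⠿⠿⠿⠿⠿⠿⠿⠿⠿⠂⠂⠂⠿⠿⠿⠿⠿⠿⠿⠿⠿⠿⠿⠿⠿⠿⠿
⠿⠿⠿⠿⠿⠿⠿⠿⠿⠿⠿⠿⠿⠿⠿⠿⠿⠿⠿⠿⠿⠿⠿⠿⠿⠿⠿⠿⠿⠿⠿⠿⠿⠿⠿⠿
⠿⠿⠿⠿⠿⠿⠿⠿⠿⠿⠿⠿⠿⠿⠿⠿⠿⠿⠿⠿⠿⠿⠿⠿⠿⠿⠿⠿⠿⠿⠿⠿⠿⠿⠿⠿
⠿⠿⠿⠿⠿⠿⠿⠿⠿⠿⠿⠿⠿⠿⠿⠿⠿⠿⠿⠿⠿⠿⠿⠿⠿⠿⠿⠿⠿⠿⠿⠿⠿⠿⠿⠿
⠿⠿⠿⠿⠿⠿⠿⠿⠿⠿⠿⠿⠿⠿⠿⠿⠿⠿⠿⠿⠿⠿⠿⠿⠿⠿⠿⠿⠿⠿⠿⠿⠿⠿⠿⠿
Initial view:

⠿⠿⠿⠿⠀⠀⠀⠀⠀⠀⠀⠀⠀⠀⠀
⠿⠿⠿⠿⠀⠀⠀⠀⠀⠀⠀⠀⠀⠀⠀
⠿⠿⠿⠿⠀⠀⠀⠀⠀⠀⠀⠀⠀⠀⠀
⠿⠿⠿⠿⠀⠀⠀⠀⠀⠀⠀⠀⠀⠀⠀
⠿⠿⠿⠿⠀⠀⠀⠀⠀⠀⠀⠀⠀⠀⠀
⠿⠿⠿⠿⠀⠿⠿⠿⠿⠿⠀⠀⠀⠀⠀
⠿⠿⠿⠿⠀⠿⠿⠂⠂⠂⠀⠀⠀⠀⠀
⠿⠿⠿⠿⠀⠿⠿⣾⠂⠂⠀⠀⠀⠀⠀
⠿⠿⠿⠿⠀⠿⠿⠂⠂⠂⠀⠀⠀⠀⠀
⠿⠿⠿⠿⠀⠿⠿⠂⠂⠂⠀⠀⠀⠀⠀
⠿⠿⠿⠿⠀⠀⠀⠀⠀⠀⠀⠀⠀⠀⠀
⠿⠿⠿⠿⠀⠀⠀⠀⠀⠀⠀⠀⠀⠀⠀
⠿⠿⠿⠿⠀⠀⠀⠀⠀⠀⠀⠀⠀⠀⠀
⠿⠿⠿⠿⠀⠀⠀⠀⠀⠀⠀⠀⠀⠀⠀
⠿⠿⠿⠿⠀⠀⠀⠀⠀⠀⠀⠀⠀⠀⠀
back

⠿⠿⠿⠿⠀⠀⠀⠀⠀⠀⠀⠀⠀⠀⠀
⠿⠿⠿⠿⠀⠀⠀⠀⠀⠀⠀⠀⠀⠀⠀
⠿⠿⠿⠿⠀⠀⠀⠀⠀⠀⠀⠀⠀⠀⠀
⠿⠿⠿⠿⠀⠀⠀⠀⠀⠀⠀⠀⠀⠀⠀
⠿⠿⠿⠿⠀⠿⠿⠿⠿⠿⠀⠀⠀⠀⠀
⠿⠿⠿⠿⠀⠿⠿⠂⠂⠂⠀⠀⠀⠀⠀
⠿⠿⠿⠿⠀⠿⠿⠂⠂⠂⠀⠀⠀⠀⠀
⠿⠿⠿⠿⠀⠿⠿⣾⠂⠂⠀⠀⠀⠀⠀
⠿⠿⠿⠿⠀⠿⠿⠂⠂⠂⠀⠀⠀⠀⠀
⠿⠿⠿⠿⠀⠿⠿⠂⠂⠂⠀⠀⠀⠀⠀
⠿⠿⠿⠿⠀⠀⠀⠀⠀⠀⠀⠀⠀⠀⠀
⠿⠿⠿⠿⠀⠀⠀⠀⠀⠀⠀⠀⠀⠀⠀
⠿⠿⠿⠿⠀⠀⠀⠀⠀⠀⠀⠀⠀⠀⠀
⠿⠿⠿⠿⠀⠀⠀⠀⠀⠀⠀⠀⠀⠀⠀
⠿⠿⠿⠿⠀⠀⠀⠀⠀⠀⠀⠀⠀⠀⠀

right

⠿⠿⠿⠀⠀⠀⠀⠀⠀⠀⠀⠀⠀⠀⠀
⠿⠿⠿⠀⠀⠀⠀⠀⠀⠀⠀⠀⠀⠀⠀
⠿⠿⠿⠀⠀⠀⠀⠀⠀⠀⠀⠀⠀⠀⠀
⠿⠿⠿⠀⠀⠀⠀⠀⠀⠀⠀⠀⠀⠀⠀
⠿⠿⠿⠀⠿⠿⠿⠿⠿⠀⠀⠀⠀⠀⠀
⠿⠿⠿⠀⠿⠿⠂⠂⠂⠿⠀⠀⠀⠀⠀
⠿⠿⠿⠀⠿⠿⠂⠂⠂⠿⠀⠀⠀⠀⠀
⠿⠿⠿⠀⠿⠿⠂⣾⠂⠂⠀⠀⠀⠀⠀
⠿⠿⠿⠀⠿⠿⠂⠂⠂⠿⠀⠀⠀⠀⠀
⠿⠿⠿⠀⠿⠿⠂⠂⠂⠿⠀⠀⠀⠀⠀
⠿⠿⠿⠀⠀⠀⠀⠀⠀⠀⠀⠀⠀⠀⠀
⠿⠿⠿⠀⠀⠀⠀⠀⠀⠀⠀⠀⠀⠀⠀
⠿⠿⠿⠀⠀⠀⠀⠀⠀⠀⠀⠀⠀⠀⠀
⠿⠿⠿⠀⠀⠀⠀⠀⠀⠀⠀⠀⠀⠀⠀
⠿⠿⠿⠀⠀⠀⠀⠀⠀⠀⠀⠀⠀⠀⠀

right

⠿⠿⠀⠀⠀⠀⠀⠀⠀⠀⠀⠀⠀⠀⠀
⠿⠿⠀⠀⠀⠀⠀⠀⠀⠀⠀⠀⠀⠀⠀
⠿⠿⠀⠀⠀⠀⠀⠀⠀⠀⠀⠀⠀⠀⠀
⠿⠿⠀⠀⠀⠀⠀⠀⠀⠀⠀⠀⠀⠀⠀
⠿⠿⠀⠿⠿⠿⠿⠿⠀⠀⠀⠀⠀⠀⠀
⠿⠿⠀⠿⠿⠂⠂⠂⠿⠿⠀⠀⠀⠀⠀
⠿⠿⠀⠿⠿⠂⠂⠂⠿⠿⠀⠀⠀⠀⠀
⠿⠿⠀⠿⠿⠂⠂⣾⠂⠂⠀⠀⠀⠀⠀
⠿⠿⠀⠿⠿⠂⠂⠂⠿⠿⠀⠀⠀⠀⠀
⠿⠿⠀⠿⠿⠂⠂⠂⠿⠿⠀⠀⠀⠀⠀
⠿⠿⠀⠀⠀⠀⠀⠀⠀⠀⠀⠀⠀⠀⠀
⠿⠿⠀⠀⠀⠀⠀⠀⠀⠀⠀⠀⠀⠀⠀
⠿⠿⠀⠀⠀⠀⠀⠀⠀⠀⠀⠀⠀⠀⠀
⠿⠿⠀⠀⠀⠀⠀⠀⠀⠀⠀⠀⠀⠀⠀
⠿⠿⠀⠀⠀⠀⠀⠀⠀⠀⠀⠀⠀⠀⠀

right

⠿⠀⠀⠀⠀⠀⠀⠀⠀⠀⠀⠀⠀⠀⠀
⠿⠀⠀⠀⠀⠀⠀⠀⠀⠀⠀⠀⠀⠀⠀
⠿⠀⠀⠀⠀⠀⠀⠀⠀⠀⠀⠀⠀⠀⠀
⠿⠀⠀⠀⠀⠀⠀⠀⠀⠀⠀⠀⠀⠀⠀
⠿⠀⠿⠿⠿⠿⠿⠀⠀⠀⠀⠀⠀⠀⠀
⠿⠀⠿⠿⠂⠂⠂⠿⠿⠿⠀⠀⠀⠀⠀
⠿⠀⠿⠿⠂⠂⠂⠿⠿⠿⠀⠀⠀⠀⠀
⠿⠀⠿⠿⠂⠂⠂⣾⠂⠂⠀⠀⠀⠀⠀
⠿⠀⠿⠿⠂⠂⠂⠿⠿⠿⠀⠀⠀⠀⠀
⠿⠀⠿⠿⠂⠂⠂⠿⠿⠿⠀⠀⠀⠀⠀
⠿⠀⠀⠀⠀⠀⠀⠀⠀⠀⠀⠀⠀⠀⠀
⠿⠀⠀⠀⠀⠀⠀⠀⠀⠀⠀⠀⠀⠀⠀
⠿⠀⠀⠀⠀⠀⠀⠀⠀⠀⠀⠀⠀⠀⠀
⠿⠀⠀⠀⠀⠀⠀⠀⠀⠀⠀⠀⠀⠀⠀
⠿⠀⠀⠀⠀⠀⠀⠀⠀⠀⠀⠀⠀⠀⠀

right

⠀⠀⠀⠀⠀⠀⠀⠀⠀⠀⠀⠀⠀⠀⠀
⠀⠀⠀⠀⠀⠀⠀⠀⠀⠀⠀⠀⠀⠀⠀
⠀⠀⠀⠀⠀⠀⠀⠀⠀⠀⠀⠀⠀⠀⠀
⠀⠀⠀⠀⠀⠀⠀⠀⠀⠀⠀⠀⠀⠀⠀
⠀⠿⠿⠿⠿⠿⠀⠀⠀⠀⠀⠀⠀⠀⠀
⠀⠿⠿⠂⠂⠂⠿⠿⠿⠿⠀⠀⠀⠀⠀
⠀⠿⠿⠂⠂⠂⠿⠿⠿⠿⠀⠀⠀⠀⠀
⠀⠿⠿⠂⠂⠂⠂⣾⠂⠂⠀⠀⠀⠀⠀
⠀⠿⠿⠂⠂⠂⠿⠿⠿⠿⠀⠀⠀⠀⠀
⠀⠿⠿⠂⠂⠂⠿⠿⠿⠂⠀⠀⠀⠀⠀
⠀⠀⠀⠀⠀⠀⠀⠀⠀⠀⠀⠀⠀⠀⠀
⠀⠀⠀⠀⠀⠀⠀⠀⠀⠀⠀⠀⠀⠀⠀
⠀⠀⠀⠀⠀⠀⠀⠀⠀⠀⠀⠀⠀⠀⠀
⠀⠀⠀⠀⠀⠀⠀⠀⠀⠀⠀⠀⠀⠀⠀
⠀⠀⠀⠀⠀⠀⠀⠀⠀⠀⠀⠀⠀⠀⠀

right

⠀⠀⠀⠀⠀⠀⠀⠀⠀⠀⠀⠀⠀⠀⠀
⠀⠀⠀⠀⠀⠀⠀⠀⠀⠀⠀⠀⠀⠀⠀
⠀⠀⠀⠀⠀⠀⠀⠀⠀⠀⠀⠀⠀⠀⠀
⠀⠀⠀⠀⠀⠀⠀⠀⠀⠀⠀⠀⠀⠀⠀
⠿⠿⠿⠿⠿⠀⠀⠀⠀⠀⠀⠀⠀⠀⠀
⠿⠿⠂⠂⠂⠿⠿⠿⠿⠿⠀⠀⠀⠀⠀
⠿⠿⠂⠂⠂⠿⠿⠿⠿⠿⠀⠀⠀⠀⠀
⠿⠿⠂⠂⠂⠂⠂⣾⠂⠂⠀⠀⠀⠀⠀
⠿⠿⠂⠂⠂⠿⠿⠿⠿⠿⠀⠀⠀⠀⠀
⠿⠿⠂⠂⠂⠿⠿⠿⠂⠂⠀⠀⠀⠀⠀
⠀⠀⠀⠀⠀⠀⠀⠀⠀⠀⠀⠀⠀⠀⠀
⠀⠀⠀⠀⠀⠀⠀⠀⠀⠀⠀⠀⠀⠀⠀
⠀⠀⠀⠀⠀⠀⠀⠀⠀⠀⠀⠀⠀⠀⠀
⠀⠀⠀⠀⠀⠀⠀⠀⠀⠀⠀⠀⠀⠀⠀
⠀⠀⠀⠀⠀⠀⠀⠀⠀⠀⠀⠀⠀⠀⠀

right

⠀⠀⠀⠀⠀⠀⠀⠀⠀⠀⠀⠀⠀⠀⠀
⠀⠀⠀⠀⠀⠀⠀⠀⠀⠀⠀⠀⠀⠀⠀
⠀⠀⠀⠀⠀⠀⠀⠀⠀⠀⠀⠀⠀⠀⠀
⠀⠀⠀⠀⠀⠀⠀⠀⠀⠀⠀⠀⠀⠀⠀
⠿⠿⠿⠿⠀⠀⠀⠀⠀⠀⠀⠀⠀⠀⠀
⠿⠂⠂⠂⠿⠿⠿⠿⠿⠿⠀⠀⠀⠀⠀
⠿⠂⠂⠂⠿⠿⠿⠿⠿⠿⠀⠀⠀⠀⠀
⠿⠂⠂⠂⠂⠂⠂⣾⠂⠂⠀⠀⠀⠀⠀
⠿⠂⠂⠂⠿⠿⠿⠿⠿⠿⠀⠀⠀⠀⠀
⠿⠂⠂⠂⠿⠿⠿⠂⠂⠂⠀⠀⠀⠀⠀
⠀⠀⠀⠀⠀⠀⠀⠀⠀⠀⠀⠀⠀⠀⠀
⠀⠀⠀⠀⠀⠀⠀⠀⠀⠀⠀⠀⠀⠀⠀
⠀⠀⠀⠀⠀⠀⠀⠀⠀⠀⠀⠀⠀⠀⠀
⠀⠀⠀⠀⠀⠀⠀⠀⠀⠀⠀⠀⠀⠀⠀
⠀⠀⠀⠀⠀⠀⠀⠀⠀⠀⠀⠀⠀⠀⠀

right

⠀⠀⠀⠀⠀⠀⠀⠀⠀⠀⠀⠀⠀⠀⠀
⠀⠀⠀⠀⠀⠀⠀⠀⠀⠀⠀⠀⠀⠀⠀
⠀⠀⠀⠀⠀⠀⠀⠀⠀⠀⠀⠀⠀⠀⠀
⠀⠀⠀⠀⠀⠀⠀⠀⠀⠀⠀⠀⠀⠀⠀
⠿⠿⠿⠀⠀⠀⠀⠀⠀⠀⠀⠀⠀⠀⠀
⠂⠂⠂⠿⠿⠿⠿⠿⠿⠿⠀⠀⠀⠀⠀
⠂⠂⠂⠿⠿⠿⠿⠿⠿⠿⠀⠀⠀⠀⠀
⠂⠂⠂⠂⠂⠂⠂⣾⠂⠂⠀⠀⠀⠀⠀
⠂⠂⠂⠿⠿⠿⠿⠿⠿⠿⠀⠀⠀⠀⠀
⠂⠂⠂⠿⠿⠿⠂⠂⠂⠂⠀⠀⠀⠀⠀
⠀⠀⠀⠀⠀⠀⠀⠀⠀⠀⠀⠀⠀⠀⠀
⠀⠀⠀⠀⠀⠀⠀⠀⠀⠀⠀⠀⠀⠀⠀
⠀⠀⠀⠀⠀⠀⠀⠀⠀⠀⠀⠀⠀⠀⠀
⠀⠀⠀⠀⠀⠀⠀⠀⠀⠀⠀⠀⠀⠀⠀
⠀⠀⠀⠀⠀⠀⠀⠀⠀⠀⠀⠀⠀⠀⠀

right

⠀⠀⠀⠀⠀⠀⠀⠀⠀⠀⠀⠀⠀⠀⠀
⠀⠀⠀⠀⠀⠀⠀⠀⠀⠀⠀⠀⠀⠀⠀
⠀⠀⠀⠀⠀⠀⠀⠀⠀⠀⠀⠀⠀⠀⠀
⠀⠀⠀⠀⠀⠀⠀⠀⠀⠀⠀⠀⠀⠀⠀
⠿⠿⠀⠀⠀⠀⠀⠀⠀⠀⠀⠀⠀⠀⠀
⠂⠂⠿⠿⠿⠿⠿⠿⠿⠿⠀⠀⠀⠀⠀
⠂⠂⠿⠿⠿⠿⠿⠿⠿⠿⠀⠀⠀⠀⠀
⠂⠂⠂⠂⠂⠂⠂⣾⠂⠂⠀⠀⠀⠀⠀
⠂⠂⠿⠿⠿⠿⠿⠿⠿⠿⠀⠀⠀⠀⠀
⠂⠂⠿⠿⠿⠂⠂⠂⠂⠂⠀⠀⠀⠀⠀
⠀⠀⠀⠀⠀⠀⠀⠀⠀⠀⠀⠀⠀⠀⠀
⠀⠀⠀⠀⠀⠀⠀⠀⠀⠀⠀⠀⠀⠀⠀
⠀⠀⠀⠀⠀⠀⠀⠀⠀⠀⠀⠀⠀⠀⠀
⠀⠀⠀⠀⠀⠀⠀⠀⠀⠀⠀⠀⠀⠀⠀
⠀⠀⠀⠀⠀⠀⠀⠀⠀⠀⠀⠀⠀⠀⠀

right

⠀⠀⠀⠀⠀⠀⠀⠀⠀⠀⠀⠀⠀⠀⠀
⠀⠀⠀⠀⠀⠀⠀⠀⠀⠀⠀⠀⠀⠀⠀
⠀⠀⠀⠀⠀⠀⠀⠀⠀⠀⠀⠀⠀⠀⠀
⠀⠀⠀⠀⠀⠀⠀⠀⠀⠀⠀⠀⠀⠀⠀
⠿⠀⠀⠀⠀⠀⠀⠀⠀⠀⠀⠀⠀⠀⠀
⠂⠿⠿⠿⠿⠿⠿⠿⠿⠿⠀⠀⠀⠀⠀
⠂⠿⠿⠿⠿⠿⠿⠿⠿⠿⠀⠀⠀⠀⠀
⠂⠂⠂⠂⠂⠂⠂⣾⠂⠂⠀⠀⠀⠀⠀
⠂⠿⠿⠿⠿⠿⠿⠿⠿⠂⠀⠀⠀⠀⠀
⠂⠿⠿⠿⠂⠂⠂⠂⠂⠂⠀⠀⠀⠀⠀
⠀⠀⠀⠀⠀⠀⠀⠀⠀⠀⠀⠀⠀⠀⠀
⠀⠀⠀⠀⠀⠀⠀⠀⠀⠀⠀⠀⠀⠀⠀
⠀⠀⠀⠀⠀⠀⠀⠀⠀⠀⠀⠀⠀⠀⠀
⠀⠀⠀⠀⠀⠀⠀⠀⠀⠀⠀⠀⠀⠀⠀
⠀⠀⠀⠀⠀⠀⠀⠀⠀⠀⠀⠀⠀⠀⠀

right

⠀⠀⠀⠀⠀⠀⠀⠀⠀⠀⠀⠀⠀⠀⠀
⠀⠀⠀⠀⠀⠀⠀⠀⠀⠀⠀⠀⠀⠀⠀
⠀⠀⠀⠀⠀⠀⠀⠀⠀⠀⠀⠀⠀⠀⠀
⠀⠀⠀⠀⠀⠀⠀⠀⠀⠀⠀⠀⠀⠀⠀
⠀⠀⠀⠀⠀⠀⠀⠀⠀⠀⠀⠀⠀⠀⠀
⠿⠿⠿⠿⠿⠿⠿⠿⠿⠿⠀⠀⠀⠀⠀
⠿⠿⠿⠿⠿⠿⠿⠿⠿⠿⠀⠀⠀⠀⠀
⠂⠂⠂⠂⠂⠂⠂⣾⠂⠂⠀⠀⠀⠀⠀
⠿⠿⠿⠿⠿⠿⠿⠿⠂⠂⠀⠀⠀⠀⠀
⠿⠿⠿⠂⠂⠂⠂⠂⠂⠂⠀⠀⠀⠀⠀
⠀⠀⠀⠀⠀⠀⠀⠀⠀⠀⠀⠀⠀⠀⠀
⠀⠀⠀⠀⠀⠀⠀⠀⠀⠀⠀⠀⠀⠀⠀
⠀⠀⠀⠀⠀⠀⠀⠀⠀⠀⠀⠀⠀⠀⠀
⠀⠀⠀⠀⠀⠀⠀⠀⠀⠀⠀⠀⠀⠀⠀
⠀⠀⠀⠀⠀⠀⠀⠀⠀⠀⠀⠀⠀⠀⠀

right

⠀⠀⠀⠀⠀⠀⠀⠀⠀⠀⠀⠀⠀⠀⠀
⠀⠀⠀⠀⠀⠀⠀⠀⠀⠀⠀⠀⠀⠀⠀
⠀⠀⠀⠀⠀⠀⠀⠀⠀⠀⠀⠀⠀⠀⠀
⠀⠀⠀⠀⠀⠀⠀⠀⠀⠀⠀⠀⠀⠀⠀
⠀⠀⠀⠀⠀⠀⠀⠀⠀⠀⠀⠀⠀⠀⠀
⠿⠿⠿⠿⠿⠿⠿⠿⠿⠿⠀⠀⠀⠀⠀
⠿⠿⠿⠿⠿⠿⠿⠿⠿⠿⠀⠀⠀⠀⠀
⠂⠂⠂⠂⠂⠂⠂⣾⠂⠂⠀⠀⠀⠀⠀
⠿⠿⠿⠿⠿⠿⠿⠂⠂⠂⠀⠀⠀⠀⠀
⠿⠿⠂⠂⠂⠂⠂⠂⠂⠂⠀⠀⠀⠀⠀
⠀⠀⠀⠀⠀⠀⠀⠀⠀⠀⠀⠀⠀⠀⠀
⠀⠀⠀⠀⠀⠀⠀⠀⠀⠀⠀⠀⠀⠀⠀
⠀⠀⠀⠀⠀⠀⠀⠀⠀⠀⠀⠀⠀⠀⠀
⠀⠀⠀⠀⠀⠀⠀⠀⠀⠀⠀⠀⠀⠀⠀
⠀⠀⠀⠀⠀⠀⠀⠀⠀⠀⠀⠀⠀⠀⠀

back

⠀⠀⠀⠀⠀⠀⠀⠀⠀⠀⠀⠀⠀⠀⠀
⠀⠀⠀⠀⠀⠀⠀⠀⠀⠀⠀⠀⠀⠀⠀
⠀⠀⠀⠀⠀⠀⠀⠀⠀⠀⠀⠀⠀⠀⠀
⠀⠀⠀⠀⠀⠀⠀⠀⠀⠀⠀⠀⠀⠀⠀
⠿⠿⠿⠿⠿⠿⠿⠿⠿⠿⠀⠀⠀⠀⠀
⠿⠿⠿⠿⠿⠿⠿⠿⠿⠿⠀⠀⠀⠀⠀
⠂⠂⠂⠂⠂⠂⠂⠂⠂⠂⠀⠀⠀⠀⠀
⠿⠿⠿⠿⠿⠿⠿⣾⠂⠂⠀⠀⠀⠀⠀
⠿⠿⠂⠂⠂⠂⠂⠂⠂⠂⠀⠀⠀⠀⠀
⠀⠀⠀⠀⠀⠿⠿⠂⠂⠂⠀⠀⠀⠀⠀
⠀⠀⠀⠀⠀⠀⠀⠀⠀⠀⠀⠀⠀⠀⠀
⠀⠀⠀⠀⠀⠀⠀⠀⠀⠀⠀⠀⠀⠀⠀
⠀⠀⠀⠀⠀⠀⠀⠀⠀⠀⠀⠀⠀⠀⠀
⠀⠀⠀⠀⠀⠀⠀⠀⠀⠀⠀⠀⠀⠀⠀
⠀⠀⠀⠀⠀⠀⠀⠀⠀⠀⠀⠀⠀⠀⠀

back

⠀⠀⠀⠀⠀⠀⠀⠀⠀⠀⠀⠀⠀⠀⠀
⠀⠀⠀⠀⠀⠀⠀⠀⠀⠀⠀⠀⠀⠀⠀
⠀⠀⠀⠀⠀⠀⠀⠀⠀⠀⠀⠀⠀⠀⠀
⠿⠿⠿⠿⠿⠿⠿⠿⠿⠿⠀⠀⠀⠀⠀
⠿⠿⠿⠿⠿⠿⠿⠿⠿⠿⠀⠀⠀⠀⠀
⠂⠂⠂⠂⠂⠂⠂⠂⠂⠂⠀⠀⠀⠀⠀
⠿⠿⠿⠿⠿⠿⠿⠂⠂⠂⠀⠀⠀⠀⠀
⠿⠿⠂⠂⠂⠂⠂⣾⠂⠂⠀⠀⠀⠀⠀
⠀⠀⠀⠀⠀⠿⠿⠂⠂⠂⠀⠀⠀⠀⠀
⠀⠀⠀⠀⠀⠿⠿⠿⠿⠿⠀⠀⠀⠀⠀
⠀⠀⠀⠀⠀⠀⠀⠀⠀⠀⠀⠀⠀⠀⠀
⠀⠀⠀⠀⠀⠀⠀⠀⠀⠀⠀⠀⠀⠀⠀
⠀⠀⠀⠀⠀⠀⠀⠀⠀⠀⠀⠀⠀⠀⠀
⠀⠀⠀⠀⠀⠀⠀⠀⠀⠀⠀⠀⠀⠀⠀
⠀⠀⠀⠀⠀⠀⠀⠀⠀⠀⠀⠀⠀⠀⠀

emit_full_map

⠿⠿⠿⠿⠿⠀⠀⠀⠀⠀⠀⠀⠀⠀⠀⠀
⠿⠿⠂⠂⠂⠿⠿⠿⠿⠿⠿⠿⠿⠿⠿⠿
⠿⠿⠂⠂⠂⠿⠿⠿⠿⠿⠿⠿⠿⠿⠿⠿
⠿⠿⠂⠂⠂⠂⠂⠂⠂⠂⠂⠂⠂⠂⠂⠂
⠿⠿⠂⠂⠂⠿⠿⠿⠿⠿⠿⠿⠿⠂⠂⠂
⠿⠿⠂⠂⠂⠿⠿⠿⠂⠂⠂⠂⠂⣾⠂⠂
⠀⠀⠀⠀⠀⠀⠀⠀⠀⠀⠀⠿⠿⠂⠂⠂
⠀⠀⠀⠀⠀⠀⠀⠀⠀⠀⠀⠿⠿⠿⠿⠿

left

⠀⠀⠀⠀⠀⠀⠀⠀⠀⠀⠀⠀⠀⠀⠀
⠀⠀⠀⠀⠀⠀⠀⠀⠀⠀⠀⠀⠀⠀⠀
⠀⠀⠀⠀⠀⠀⠀⠀⠀⠀⠀⠀⠀⠀⠀
⠿⠿⠿⠿⠿⠿⠿⠿⠿⠿⠿⠀⠀⠀⠀
⠿⠿⠿⠿⠿⠿⠿⠿⠿⠿⠿⠀⠀⠀⠀
⠂⠂⠂⠂⠂⠂⠂⠂⠂⠂⠂⠀⠀⠀⠀
⠿⠿⠿⠿⠿⠿⠿⠿⠂⠂⠂⠀⠀⠀⠀
⠿⠿⠿⠂⠂⠂⠂⣾⠂⠂⠂⠀⠀⠀⠀
⠀⠀⠀⠀⠀⠿⠿⠿⠂⠂⠂⠀⠀⠀⠀
⠀⠀⠀⠀⠀⠿⠿⠿⠿⠿⠿⠀⠀⠀⠀
⠀⠀⠀⠀⠀⠀⠀⠀⠀⠀⠀⠀⠀⠀⠀
⠀⠀⠀⠀⠀⠀⠀⠀⠀⠀⠀⠀⠀⠀⠀
⠀⠀⠀⠀⠀⠀⠀⠀⠀⠀⠀⠀⠀⠀⠀
⠀⠀⠀⠀⠀⠀⠀⠀⠀⠀⠀⠀⠀⠀⠀
⠀⠀⠀⠀⠀⠀⠀⠀⠀⠀⠀⠀⠀⠀⠀

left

⠀⠀⠀⠀⠀⠀⠀⠀⠀⠀⠀⠀⠀⠀⠀
⠀⠀⠀⠀⠀⠀⠀⠀⠀⠀⠀⠀⠀⠀⠀
⠿⠀⠀⠀⠀⠀⠀⠀⠀⠀⠀⠀⠀⠀⠀
⠂⠿⠿⠿⠿⠿⠿⠿⠿⠿⠿⠿⠀⠀⠀
⠂⠿⠿⠿⠿⠿⠿⠿⠿⠿⠿⠿⠀⠀⠀
⠂⠂⠂⠂⠂⠂⠂⠂⠂⠂⠂⠂⠀⠀⠀
⠂⠿⠿⠿⠿⠿⠿⠿⠿⠂⠂⠂⠀⠀⠀
⠂⠿⠿⠿⠂⠂⠂⣾⠂⠂⠂⠂⠀⠀⠀
⠀⠀⠀⠀⠀⠿⠿⠿⠿⠂⠂⠂⠀⠀⠀
⠀⠀⠀⠀⠀⠿⠿⠿⠿⠿⠿⠿⠀⠀⠀
⠀⠀⠀⠀⠀⠀⠀⠀⠀⠀⠀⠀⠀⠀⠀
⠀⠀⠀⠀⠀⠀⠀⠀⠀⠀⠀⠀⠀⠀⠀
⠀⠀⠀⠀⠀⠀⠀⠀⠀⠀⠀⠀⠀⠀⠀
⠀⠀⠀⠀⠀⠀⠀⠀⠀⠀⠀⠀⠀⠀⠀
⠀⠀⠀⠀⠀⠀⠀⠀⠀⠀⠀⠀⠀⠀⠀

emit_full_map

⠿⠿⠿⠿⠿⠀⠀⠀⠀⠀⠀⠀⠀⠀⠀⠀
⠿⠿⠂⠂⠂⠿⠿⠿⠿⠿⠿⠿⠿⠿⠿⠿
⠿⠿⠂⠂⠂⠿⠿⠿⠿⠿⠿⠿⠿⠿⠿⠿
⠿⠿⠂⠂⠂⠂⠂⠂⠂⠂⠂⠂⠂⠂⠂⠂
⠿⠿⠂⠂⠂⠿⠿⠿⠿⠿⠿⠿⠿⠂⠂⠂
⠿⠿⠂⠂⠂⠿⠿⠿⠂⠂⠂⣾⠂⠂⠂⠂
⠀⠀⠀⠀⠀⠀⠀⠀⠀⠿⠿⠿⠿⠂⠂⠂
⠀⠀⠀⠀⠀⠀⠀⠀⠀⠿⠿⠿⠿⠿⠿⠿


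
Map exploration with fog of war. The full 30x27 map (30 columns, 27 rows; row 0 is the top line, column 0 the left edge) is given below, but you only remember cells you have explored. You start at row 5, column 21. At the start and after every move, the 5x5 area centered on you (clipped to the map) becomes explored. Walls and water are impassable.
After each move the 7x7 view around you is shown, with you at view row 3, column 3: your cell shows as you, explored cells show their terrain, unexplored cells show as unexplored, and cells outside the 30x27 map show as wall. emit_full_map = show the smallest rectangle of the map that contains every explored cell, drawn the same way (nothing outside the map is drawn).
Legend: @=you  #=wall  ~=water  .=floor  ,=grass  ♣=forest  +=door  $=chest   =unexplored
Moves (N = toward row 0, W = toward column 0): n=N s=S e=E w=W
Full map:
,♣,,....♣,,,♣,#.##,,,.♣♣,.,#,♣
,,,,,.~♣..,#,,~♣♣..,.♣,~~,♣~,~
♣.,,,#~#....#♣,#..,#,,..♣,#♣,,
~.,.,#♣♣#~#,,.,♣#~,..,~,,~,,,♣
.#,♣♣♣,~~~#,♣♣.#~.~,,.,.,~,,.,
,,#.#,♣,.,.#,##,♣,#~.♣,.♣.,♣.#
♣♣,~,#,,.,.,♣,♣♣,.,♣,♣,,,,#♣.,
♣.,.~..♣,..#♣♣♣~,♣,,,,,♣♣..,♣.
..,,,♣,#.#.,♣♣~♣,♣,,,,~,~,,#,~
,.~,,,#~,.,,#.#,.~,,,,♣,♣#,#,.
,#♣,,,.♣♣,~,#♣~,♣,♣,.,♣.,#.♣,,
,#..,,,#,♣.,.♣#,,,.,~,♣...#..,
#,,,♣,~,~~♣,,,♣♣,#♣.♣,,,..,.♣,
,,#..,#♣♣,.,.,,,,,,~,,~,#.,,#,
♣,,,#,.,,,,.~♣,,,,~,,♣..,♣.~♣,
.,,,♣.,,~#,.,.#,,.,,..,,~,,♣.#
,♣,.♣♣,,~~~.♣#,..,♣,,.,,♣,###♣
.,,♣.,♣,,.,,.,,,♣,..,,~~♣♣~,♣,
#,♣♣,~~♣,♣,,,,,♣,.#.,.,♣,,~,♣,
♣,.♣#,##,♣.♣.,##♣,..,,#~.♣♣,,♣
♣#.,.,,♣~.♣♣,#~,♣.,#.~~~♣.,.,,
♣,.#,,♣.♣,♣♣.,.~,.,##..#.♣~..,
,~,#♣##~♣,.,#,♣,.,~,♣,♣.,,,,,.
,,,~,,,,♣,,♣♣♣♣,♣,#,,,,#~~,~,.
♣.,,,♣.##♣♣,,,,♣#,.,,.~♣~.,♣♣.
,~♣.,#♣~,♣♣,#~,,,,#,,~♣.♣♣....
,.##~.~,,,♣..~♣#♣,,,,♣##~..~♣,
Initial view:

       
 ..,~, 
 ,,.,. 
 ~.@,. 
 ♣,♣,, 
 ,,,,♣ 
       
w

       
 ,..,~,
 ~,,.,.
 #~@♣,.
 ,♣,♣,,
 ,,,,,♣
       

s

 ,..,~,
 ~,,.,.
 #~.♣,.
 ,♣@♣,,
 ,,,,,♣
 ,,,,~ 
       

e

,..,~, 
~,,.,. 
#~.♣,. 
,♣,@,, 
,,,,,♣ 
,,,,~, 
       

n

       
,..,~, 
~,,.,. 
#~.@,. 
,♣,♣,, 
,,,,,♣ 
,,,,~, 

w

       
 ,..,~,
 ~,,.,.
 #~@♣,.
 ,♣,♣,,
 ,,,,,♣
 ,,,,~,

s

 ,..,~,
 ~,,.,.
 #~.♣,.
 ,♣@♣,,
 ,,,,,♣
 ,,,,~,
       

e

,..,~, 
~,,.,. 
#~.♣,. 
,♣,@,, 
,,,,,♣ 
,,,,~, 
       

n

       
,..,~, 
~,,.,. 
#~.@,. 
,♣,♣,, 
,,,,,♣ 
,,,,~, 

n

       
 #,,.. 
,..,~, 
~,,@,. 
#~.♣,. 
,♣,♣,, 
,,,,,♣ 

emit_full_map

 #,,..
,..,~,
~,,@,.
#~.♣,.
,♣,♣,,
,,,,,♣
,,,,~,

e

       
#,,..♣ 
..,~,, 
,,.@., 
~.♣,.♣ 
♣,♣,,, 
,,,,♣  

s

#,,..♣ 
..,~,, 
,,.,., 
~.♣@.♣ 
♣,♣,,, 
,,,,♣♣ 
,,,~,  

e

,,..♣  
.,~,,~ 
,.,.,~ 
.♣,@♣. 
,♣,,,, 
,,,♣♣. 
,,~,   

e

,..♣   
,~,,~, 
.,.,~, 
♣,.@., 
♣,,,,# 
,,♣♣.. 
,~,    

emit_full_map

 #,,..♣  
,..,~,,~,
~,,.,.,~,
#~.♣,.@.,
,♣,♣,,,,#
,,,,,♣♣..
,,,,~,   

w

,,..♣  
.,~,,~,
,.,.,~,
.♣,@♣.,
,♣,,,,#
,,,♣♣..
,,~,   

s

.,~,,~,
,.,.,~,
.♣,.♣.,
,♣,@,,#
,,,♣♣..
,,~,~, 
       

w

..,~,,~
,,.,.,~
~.♣,.♣.
♣,♣@,,,
,,,,♣♣.
,,,~,~,
       

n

#,,..♣ 
..,~,,~
,,.,.,~
~.♣@.♣.
♣,♣,,,,
,,,,♣♣.
,,,~,~,

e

,,..♣  
.,~,,~,
,.,.,~,
.♣,@♣.,
,♣,,,,#
,,,♣♣..
,,~,~, 

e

,..♣   
,~,,~, 
.,.,~, 
♣,.@., 
♣,,,,# 
,,♣♣.. 
,~,~,  

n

       
,..♣,# 
,~,,~, 
.,.@~, 
♣,.♣., 
♣,,,,# 
,,♣♣.. 

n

       
 ,~~,♣ 
,..♣,# 
,~,@~, 
.,.,~, 
♣,.♣., 
♣,,,,# 

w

       
 ♣,~~,♣
,,..♣,#
.,~@,~,
,.,.,~,
.♣,.♣.,
,♣,,,,#

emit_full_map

   ♣,~~,♣
 #,,..♣,#
,..,~@,~,
~,,.,.,~,
#~.♣,.♣.,
,♣,♣,,,,#
,,,,,♣♣..
,,,,~,~, 

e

       
♣,~~,♣ 
,..♣,# 
,~,@~, 
.,.,~, 
♣,.♣., 
♣,,,,# 

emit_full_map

   ♣,~~,♣
 #,,..♣,#
,..,~,@~,
~,,.,.,~,
#~.♣,.♣.,
,♣,♣,,,,#
,,,,,♣♣..
,,,,~,~, 


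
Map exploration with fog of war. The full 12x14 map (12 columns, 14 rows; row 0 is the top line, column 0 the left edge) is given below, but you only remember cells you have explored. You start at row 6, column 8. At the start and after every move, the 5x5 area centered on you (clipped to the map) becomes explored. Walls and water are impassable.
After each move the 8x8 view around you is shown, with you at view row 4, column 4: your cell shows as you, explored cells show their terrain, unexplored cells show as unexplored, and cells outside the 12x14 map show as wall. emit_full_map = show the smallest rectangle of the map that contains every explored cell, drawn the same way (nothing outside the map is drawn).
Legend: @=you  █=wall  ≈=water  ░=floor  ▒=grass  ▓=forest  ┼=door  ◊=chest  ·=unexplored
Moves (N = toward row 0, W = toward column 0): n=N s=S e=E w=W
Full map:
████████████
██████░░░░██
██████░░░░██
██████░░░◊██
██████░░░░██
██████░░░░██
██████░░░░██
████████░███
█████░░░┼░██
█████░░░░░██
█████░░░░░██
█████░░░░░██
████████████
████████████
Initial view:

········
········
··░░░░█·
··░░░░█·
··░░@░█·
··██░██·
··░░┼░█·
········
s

········
··░░░░█·
··░░░░█·
··░░░░█·
··██@██·
··░░┼░█·
··░░░░█·
········

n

········
········
··░░░░█·
··░░░░█·
··░░@░█·
··██░██·
··░░┼░█·
··░░░░█·

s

········
··░░░░█·
··░░░░█·
··░░░░█·
··██@██·
··░░┼░█·
··░░░░█·
········

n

········
········
··░░░░█·
··░░░░█·
··░░@░█·
··██░██·
··░░┼░█·
··░░░░█·

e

·······█
·······█
·░░░░███
·░░░░███
·░░░@███
·██░████
·░░┼░███
·░░░░█·█

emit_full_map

░░░░██
░░░░██
░░░@██
██░███
░░┼░██
░░░░█·

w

········
········
··░░░░██
··░░░░██
··░░@░██
··██░███
··░░┼░██
··░░░░█·

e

·······█
·······█
·░░░░███
·░░░░███
·░░░@███
·██░████
·░░┼░███
·░░░░█·█

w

········
········
··░░░░██
··░░░░██
··░░@░██
··██░███
··░░┼░██
··░░░░█·
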